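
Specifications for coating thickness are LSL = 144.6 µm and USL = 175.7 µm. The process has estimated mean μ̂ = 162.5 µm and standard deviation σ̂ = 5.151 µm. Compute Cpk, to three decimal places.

0.854

Cpu = (USL − μ̂) / (3σ̂) = (175.7 − 162.5) / (3 × 5.151) = 0.8542; Cpl = (μ̂ − LSL) / (3σ̂) = (162.5 − 144.6) / (3 × 5.151) = 1.1584; Cpk = min(Cpu, Cpl) = 0.8542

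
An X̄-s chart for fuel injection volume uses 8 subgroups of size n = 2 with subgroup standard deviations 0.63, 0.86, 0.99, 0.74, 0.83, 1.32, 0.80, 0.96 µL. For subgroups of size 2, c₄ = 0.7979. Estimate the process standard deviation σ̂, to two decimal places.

1.12

s̄ = (0.63 + 0.86 + 0.99 + 0.74 + 0.83 + 1.32 + 0.80 + 0.96) / 8 = 0.8912
σ̂ = s̄ / c₄ = 0.8912 / 0.7979 = 1.1170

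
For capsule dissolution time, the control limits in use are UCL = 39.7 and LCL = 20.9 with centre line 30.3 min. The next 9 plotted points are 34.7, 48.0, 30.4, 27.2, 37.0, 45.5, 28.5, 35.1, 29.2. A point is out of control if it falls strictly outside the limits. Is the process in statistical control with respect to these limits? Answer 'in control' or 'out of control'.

out of control

Compare each point to [20.9, 39.7]: sample 2 = 48.0 > UCL; sample 6 = 45.5 > UCL.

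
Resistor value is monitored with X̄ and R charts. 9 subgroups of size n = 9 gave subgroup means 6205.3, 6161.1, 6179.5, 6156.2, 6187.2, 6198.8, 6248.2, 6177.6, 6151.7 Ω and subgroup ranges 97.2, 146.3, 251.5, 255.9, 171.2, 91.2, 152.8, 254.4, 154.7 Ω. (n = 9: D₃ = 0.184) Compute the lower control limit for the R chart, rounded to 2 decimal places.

R̄ = (97.2 + 146.3 + 251.5 + 255.9 + 171.2 + 91.2 + 152.8 + 254.4 + 154.7) / 9 = 1575.2000 / 9 = 175.0222
LCL_R = D₃·R̄ = 0.184 × 175.0222 = 32.2041

32.20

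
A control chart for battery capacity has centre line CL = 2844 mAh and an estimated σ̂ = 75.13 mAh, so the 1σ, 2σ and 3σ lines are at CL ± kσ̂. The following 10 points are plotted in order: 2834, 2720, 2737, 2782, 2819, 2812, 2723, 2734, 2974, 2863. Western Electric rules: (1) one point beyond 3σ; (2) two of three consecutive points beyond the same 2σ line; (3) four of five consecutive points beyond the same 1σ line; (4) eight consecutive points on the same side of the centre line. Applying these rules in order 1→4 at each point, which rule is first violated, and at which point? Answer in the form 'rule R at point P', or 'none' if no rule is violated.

Zone of each point (C = within 1σ̂, B = 1σ̂–2σ̂, A = 2σ̂–3σ̂, * = beyond 3σ̂; sign = side of CL): 1:-C, 2:-B, 3:-B, 4:-C, 5:-C, 6:-C, 7:-B, 8:-B, 9:+B, 10:+C
Rule 4 (eight consecutive points on the same side of the centre line) is satisfied at point 8.

rule 4 at point 8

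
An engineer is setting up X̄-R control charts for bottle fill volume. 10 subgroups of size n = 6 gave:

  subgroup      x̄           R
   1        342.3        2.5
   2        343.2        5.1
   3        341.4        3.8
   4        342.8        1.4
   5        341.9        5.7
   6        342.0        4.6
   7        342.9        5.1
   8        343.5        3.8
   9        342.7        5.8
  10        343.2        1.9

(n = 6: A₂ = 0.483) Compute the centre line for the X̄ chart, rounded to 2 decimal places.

342.59

X̄̄ = (342.3 + 343.2 + 341.4 + 342.8 + 341.9 + 342.0 + 342.9 + 343.5 + 342.7 + 343.2) / 10 = 3425.9000 / 10 = 342.5900
CL = X̄̄ = 342.5900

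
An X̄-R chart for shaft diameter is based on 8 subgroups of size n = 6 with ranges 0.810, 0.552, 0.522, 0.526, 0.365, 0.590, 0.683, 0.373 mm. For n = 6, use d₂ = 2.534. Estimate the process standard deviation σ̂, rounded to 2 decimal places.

0.22

R̄ = (0.810 + 0.552 + 0.522 + 0.526 + 0.365 + 0.590 + 0.683 + 0.373) / 8 = 0.5526
σ̂ = R̄ / d₂ = 0.5526 / 2.534 = 0.2181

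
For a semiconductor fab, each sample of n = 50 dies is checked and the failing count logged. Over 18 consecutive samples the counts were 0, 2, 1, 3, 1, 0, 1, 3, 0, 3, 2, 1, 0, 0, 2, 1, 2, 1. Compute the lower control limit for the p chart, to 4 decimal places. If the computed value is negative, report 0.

0.0000

p̄ = Σdᵢ / (k·n) = 23 / (18 × 50) = 0.02556
LCL = p̄ − 3·√(p̄(1−p̄)/n) = 0.02556 − 3 × 0.02232 = -0.04140 → 0 (negative, so LCL = 0)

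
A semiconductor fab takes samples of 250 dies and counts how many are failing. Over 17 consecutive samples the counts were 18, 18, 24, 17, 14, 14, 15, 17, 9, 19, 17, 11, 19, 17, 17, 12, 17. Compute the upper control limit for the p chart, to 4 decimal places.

p̄ = Σdᵢ / (k·n) = 275 / (17 × 250) = 0.06471
UCL = p̄ + 3·√(p̄(1−p̄)/n) = 0.06471 + 3 × √(0.06471×0.93529/250) = 0.06471 + 3 × 0.01556 = 0.11138

0.1114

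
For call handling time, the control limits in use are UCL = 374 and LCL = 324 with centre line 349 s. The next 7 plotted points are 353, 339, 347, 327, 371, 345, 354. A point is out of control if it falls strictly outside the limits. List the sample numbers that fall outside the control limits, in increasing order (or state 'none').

none

All 7 points lie within [324, 374].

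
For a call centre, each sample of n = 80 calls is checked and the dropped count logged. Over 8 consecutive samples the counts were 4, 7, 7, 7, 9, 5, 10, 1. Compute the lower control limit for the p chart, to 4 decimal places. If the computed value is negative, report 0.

0.0000

p̄ = Σdᵢ / (k·n) = 50 / (8 × 80) = 0.07812
LCL = p̄ − 3·√(p̄(1−p̄)/n) = 0.07812 − 3 × 0.03000 = -0.01189 → 0 (negative, so LCL = 0)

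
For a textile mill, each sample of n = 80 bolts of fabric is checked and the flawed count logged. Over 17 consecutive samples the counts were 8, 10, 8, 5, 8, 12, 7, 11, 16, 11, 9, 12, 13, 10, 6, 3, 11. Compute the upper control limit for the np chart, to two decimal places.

18.06

p̄ = Σdᵢ / (k·n) = 160 / (17 × 80) = 0.11765
UCL = np̄ + 3·√(np̄(1−p̄)) = 9.4118 + 3 × √(9.4118×0.88235) = 9.4118 + 3 × 2.8818 = 18.0570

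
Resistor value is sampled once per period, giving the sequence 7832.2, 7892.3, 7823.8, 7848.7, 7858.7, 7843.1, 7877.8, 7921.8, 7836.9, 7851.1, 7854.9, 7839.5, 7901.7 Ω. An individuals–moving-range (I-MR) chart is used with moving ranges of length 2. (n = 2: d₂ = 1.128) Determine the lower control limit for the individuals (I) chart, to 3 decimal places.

X̄ = (7832.2 + 7892.3 + 7823.8 + 7848.7 + 7858.7 + 7843.1 + 7877.8 + 7921.8 + 7836.9 + 7851.1 + 7854.9 + 7839.5 + 7901.7) / 13 = 7860.1923
Moving ranges: 60.1, 68.5, 24.9, 10.0, 15.6, 34.7, 44.0, 84.9, 14.2, 3.8, 15.4, 62.2; M̄R̄ = 438.3000 / 12 = 36.5250
LCL = X̄ − 3·M̄R̄/d₂ = 7860.1923 − 3 × 36.5250 / 1.128 = 7763.0514

7763.051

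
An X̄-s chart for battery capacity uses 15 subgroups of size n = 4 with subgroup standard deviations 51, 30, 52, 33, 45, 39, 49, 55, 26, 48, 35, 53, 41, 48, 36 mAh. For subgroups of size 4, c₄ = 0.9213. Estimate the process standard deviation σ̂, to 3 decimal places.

46.384

s̄ = (51 + 30 + 52 + 33 + 45 + 39 + 49 + 55 + 26 + 48 + 35 + 53 + 41 + 48 + 36) / 15 = 42.7333
σ̂ = s̄ / c₄ = 42.7333 / 0.9213 = 46.3837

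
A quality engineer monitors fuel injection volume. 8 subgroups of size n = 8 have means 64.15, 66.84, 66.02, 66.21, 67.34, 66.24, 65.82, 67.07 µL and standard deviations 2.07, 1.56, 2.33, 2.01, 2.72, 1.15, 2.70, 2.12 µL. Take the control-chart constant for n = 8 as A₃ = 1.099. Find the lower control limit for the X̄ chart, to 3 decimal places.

63.923

X̄̄ = (64.15 + 66.84 + 66.02 + 66.21 + 67.34 + 66.24 + 65.82 + 67.07) / 8 = 66.2112
s̄ = (2.07 + 1.56 + 2.33 + 2.01 + 2.72 + 1.15 + 2.70 + 2.12) / 8 = 2.0825
LCL = X̄̄ − A₃·s̄ = 66.2112 − 1.099 × 2.0825 = 63.9226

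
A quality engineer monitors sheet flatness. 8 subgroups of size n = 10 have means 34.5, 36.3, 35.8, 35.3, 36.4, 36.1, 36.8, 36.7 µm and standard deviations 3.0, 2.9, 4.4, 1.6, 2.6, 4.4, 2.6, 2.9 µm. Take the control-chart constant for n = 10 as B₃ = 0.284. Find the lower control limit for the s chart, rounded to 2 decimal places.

s̄ = (3.0 + 2.9 + 4.4 + 1.6 + 2.6 + 4.4 + 2.6 + 2.9) / 8 = 3.0500
LCL_s = B₃·s̄ = 0.284 × 3.0500 = 0.8662

0.87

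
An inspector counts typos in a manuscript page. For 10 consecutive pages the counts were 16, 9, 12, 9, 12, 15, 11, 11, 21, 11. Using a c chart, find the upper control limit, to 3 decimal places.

23.391

c̄ = (16 + 9 + 12 + 9 + 12 + 15 + 11 + 11 + 21 + 11) / 10 = 127 / 10 = 12.7000
UCL = c̄ + 3√c̄ = 12.7000 + 3 × √12.7000 = 12.7000 + 3 × 3.5637 = 23.3911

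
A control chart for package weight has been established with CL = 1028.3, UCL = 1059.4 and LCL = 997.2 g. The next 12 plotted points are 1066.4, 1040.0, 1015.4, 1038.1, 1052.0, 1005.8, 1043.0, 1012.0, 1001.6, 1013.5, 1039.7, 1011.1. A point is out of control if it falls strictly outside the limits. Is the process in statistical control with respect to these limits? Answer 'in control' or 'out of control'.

Compare each point to [997.2, 1059.4]: sample 1 = 1066.4 > UCL.

out of control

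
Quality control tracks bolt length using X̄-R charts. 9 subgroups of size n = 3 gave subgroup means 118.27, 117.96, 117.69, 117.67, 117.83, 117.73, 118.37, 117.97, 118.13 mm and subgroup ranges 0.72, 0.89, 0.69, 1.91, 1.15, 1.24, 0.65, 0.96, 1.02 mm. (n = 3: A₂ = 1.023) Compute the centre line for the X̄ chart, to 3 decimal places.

117.958

X̄̄ = (118.27 + 117.96 + 117.69 + 117.67 + 117.83 + 117.73 + 118.37 + 117.97 + 118.13) / 9 = 1061.6200 / 9 = 117.9578
CL = X̄̄ = 117.9578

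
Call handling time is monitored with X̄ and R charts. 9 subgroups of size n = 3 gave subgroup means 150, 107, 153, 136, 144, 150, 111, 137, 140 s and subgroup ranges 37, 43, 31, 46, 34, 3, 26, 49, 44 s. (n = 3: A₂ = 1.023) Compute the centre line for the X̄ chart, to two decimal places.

136.44

X̄̄ = (150 + 107 + 153 + 136 + 144 + 150 + 111 + 137 + 140) / 9 = 1228.0000 / 9 = 136.4444
CL = X̄̄ = 136.4444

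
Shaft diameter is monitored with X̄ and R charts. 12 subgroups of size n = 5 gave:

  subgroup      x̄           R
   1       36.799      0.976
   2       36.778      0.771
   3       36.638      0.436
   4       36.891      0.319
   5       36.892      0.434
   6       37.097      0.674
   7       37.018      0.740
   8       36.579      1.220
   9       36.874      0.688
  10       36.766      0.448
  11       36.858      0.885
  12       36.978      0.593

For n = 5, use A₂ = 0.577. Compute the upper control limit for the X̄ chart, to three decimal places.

37.241

X̄̄ = (36.799 + 36.778 + 36.638 + 36.891 + 36.892 + 37.097 + 37.018 + 36.579 + 36.874 + 36.766 + 36.858 + 36.978) / 12 = 442.1680 / 12 = 36.8473
R̄ = (0.976 + 0.771 + 0.436 + 0.319 + 0.434 + 0.674 + 0.740 + 1.220 + 0.688 + 0.448 + 0.885 + 0.593) / 12 = 8.1840 / 12 = 0.6820
UCL = X̄̄ + A₂·R̄ = 36.8473 + 0.577 × 0.6820 = 37.2408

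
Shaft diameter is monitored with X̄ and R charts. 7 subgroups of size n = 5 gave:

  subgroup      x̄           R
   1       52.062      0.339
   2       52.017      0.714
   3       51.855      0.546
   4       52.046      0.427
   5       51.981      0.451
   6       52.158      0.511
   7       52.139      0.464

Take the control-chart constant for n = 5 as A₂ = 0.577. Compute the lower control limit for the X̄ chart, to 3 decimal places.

51.752

X̄̄ = (52.062 + 52.017 + 51.855 + 52.046 + 51.981 + 52.158 + 52.139) / 7 = 364.2580 / 7 = 52.0369
R̄ = (0.339 + 0.714 + 0.546 + 0.427 + 0.451 + 0.511 + 0.464) / 7 = 3.4520 / 7 = 0.4931
LCL = X̄̄ − A₂·R̄ = 52.0369 − 0.577 × 0.4931 = 51.7523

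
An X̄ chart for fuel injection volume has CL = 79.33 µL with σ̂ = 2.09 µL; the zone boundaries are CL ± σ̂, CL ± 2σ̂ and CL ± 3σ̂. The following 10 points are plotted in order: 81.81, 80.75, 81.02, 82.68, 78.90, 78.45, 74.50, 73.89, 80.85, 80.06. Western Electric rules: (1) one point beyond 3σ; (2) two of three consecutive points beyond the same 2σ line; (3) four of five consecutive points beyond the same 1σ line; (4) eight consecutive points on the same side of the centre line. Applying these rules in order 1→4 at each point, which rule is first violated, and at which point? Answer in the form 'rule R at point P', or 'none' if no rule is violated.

Zone of each point (C = within 1σ̂, B = 1σ̂–2σ̂, A = 2σ̂–3σ̂, * = beyond 3σ̂; sign = side of CL): 1:+B, 2:+C, 3:+C, 4:+B, 5:-C, 6:-C, 7:-A, 8:-A, 9:+C, 10:+C
Rule 2 (two of three consecutive points beyond the same 2σ limit) is satisfied at point 8.

rule 2 at point 8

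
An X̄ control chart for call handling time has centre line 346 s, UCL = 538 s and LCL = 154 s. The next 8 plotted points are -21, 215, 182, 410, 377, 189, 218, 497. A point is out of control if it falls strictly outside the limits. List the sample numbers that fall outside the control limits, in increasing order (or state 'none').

1

Compare each point to [154, 538]: sample 1 = -21 < LCL.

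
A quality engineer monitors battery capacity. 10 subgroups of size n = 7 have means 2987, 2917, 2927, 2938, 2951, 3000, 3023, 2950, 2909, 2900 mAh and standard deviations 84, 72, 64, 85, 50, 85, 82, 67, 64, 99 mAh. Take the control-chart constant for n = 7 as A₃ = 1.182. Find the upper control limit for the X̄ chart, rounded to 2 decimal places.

3039.09

X̄̄ = (2987 + 2917 + 2927 + 2938 + 2951 + 3000 + 3023 + 2950 + 2909 + 2900) / 10 = 2950.2000
s̄ = (84 + 72 + 64 + 85 + 50 + 85 + 82 + 67 + 64 + 99) / 10 = 75.2000
UCL = X̄̄ + A₃·s̄ = 2950.2000 + 1.182 × 75.2000 = 3039.0864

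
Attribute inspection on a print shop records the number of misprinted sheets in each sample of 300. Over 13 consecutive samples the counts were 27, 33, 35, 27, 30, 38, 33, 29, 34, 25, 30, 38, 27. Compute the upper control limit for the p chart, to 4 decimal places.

0.1570

p̄ = Σdᵢ / (k·n) = 406 / (13 × 300) = 0.10410
UCL = p̄ + 3·√(p̄(1−p̄)/n) = 0.10410 + 3 × √(0.10410×0.89590/300) = 0.10410 + 3 × 0.01763 = 0.15700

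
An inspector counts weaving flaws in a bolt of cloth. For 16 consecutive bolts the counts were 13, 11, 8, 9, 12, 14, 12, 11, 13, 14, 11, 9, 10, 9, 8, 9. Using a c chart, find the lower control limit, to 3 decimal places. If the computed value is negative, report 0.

c̄ = (13 + 11 + 8 + 9 + 12 + 14 + 12 + 11 + 13 + 14 + 11 + 9 + 10 + 9 + 8 + 9) / 16 = 173 / 16 = 10.8125
LCL = c̄ − 3√c̄ = 10.8125 − 3 × 3.2882 = 0.9478

0.948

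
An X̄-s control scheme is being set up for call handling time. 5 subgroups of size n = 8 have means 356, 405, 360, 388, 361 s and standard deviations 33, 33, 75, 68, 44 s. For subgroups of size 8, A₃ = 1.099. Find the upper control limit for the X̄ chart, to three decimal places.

X̄̄ = (356 + 405 + 360 + 388 + 361) / 5 = 374.0000
s̄ = (33 + 33 + 75 + 68 + 44) / 5 = 50.6000
UCL = X̄̄ + A₃·s̄ = 374.0000 + 1.099 × 50.6000 = 429.6094

429.609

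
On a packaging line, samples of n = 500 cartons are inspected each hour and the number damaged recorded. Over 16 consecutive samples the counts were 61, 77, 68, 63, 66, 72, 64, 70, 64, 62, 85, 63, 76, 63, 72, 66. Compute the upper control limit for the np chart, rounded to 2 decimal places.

91.28

p̄ = Σdᵢ / (k·n) = 1092 / (16 × 500) = 0.13650
UCL = np̄ + 3·√(np̄(1−p̄)) = 68.2500 + 3 × √(68.2500×0.86350) = 68.2500 + 3 × 7.6768 = 91.2805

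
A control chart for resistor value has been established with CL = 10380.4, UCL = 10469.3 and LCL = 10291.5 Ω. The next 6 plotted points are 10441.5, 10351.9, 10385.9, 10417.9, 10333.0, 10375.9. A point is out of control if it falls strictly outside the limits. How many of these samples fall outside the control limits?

0

All 6 points lie within [10291.5, 10469.3].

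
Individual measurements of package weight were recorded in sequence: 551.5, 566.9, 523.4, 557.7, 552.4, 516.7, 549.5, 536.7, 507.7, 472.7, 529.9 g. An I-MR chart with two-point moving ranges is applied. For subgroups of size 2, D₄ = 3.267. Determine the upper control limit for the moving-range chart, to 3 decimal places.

98.337

Moving ranges: 15.4, 43.5, 34.3, 5.3, 35.7, 32.8, 12.8, 29.0, 35.0, 57.2; M̄R̄ = 301.0000 / 10 = 30.1000
UCL_MR = D₄·M̄R̄ = 3.267 × 30.1000 = 98.3367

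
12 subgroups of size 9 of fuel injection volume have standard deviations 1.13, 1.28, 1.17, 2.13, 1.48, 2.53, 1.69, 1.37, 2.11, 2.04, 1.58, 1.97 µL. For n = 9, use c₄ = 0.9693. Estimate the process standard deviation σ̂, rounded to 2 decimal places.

1.76

s̄ = (1.13 + 1.28 + 1.17 + 2.13 + 1.48 + 2.53 + 1.69 + 1.37 + 2.11 + 2.04 + 1.58 + 1.97) / 12 = 1.7067
σ̂ = s̄ / c₄ = 1.7067 / 0.9693 = 1.7607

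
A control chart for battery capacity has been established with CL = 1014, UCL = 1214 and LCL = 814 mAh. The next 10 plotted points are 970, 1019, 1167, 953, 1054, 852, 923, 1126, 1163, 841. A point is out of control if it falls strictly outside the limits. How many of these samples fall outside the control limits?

All 10 points lie within [814, 1214].

0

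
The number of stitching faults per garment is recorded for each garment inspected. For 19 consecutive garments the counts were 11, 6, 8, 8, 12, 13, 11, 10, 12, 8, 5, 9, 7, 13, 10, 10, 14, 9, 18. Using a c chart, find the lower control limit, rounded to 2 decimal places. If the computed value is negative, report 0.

0.62

c̄ = (11 + 6 + 8 + 8 + 12 + 13 + 11 + 10 + 12 + 8 + 5 + 9 + 7 + 13 + 10 + 10 + 14 + 9 + 18) / 19 = 194 / 19 = 10.2105
LCL = c̄ − 3√c̄ = 10.2105 − 3 × 3.1954 = 0.6244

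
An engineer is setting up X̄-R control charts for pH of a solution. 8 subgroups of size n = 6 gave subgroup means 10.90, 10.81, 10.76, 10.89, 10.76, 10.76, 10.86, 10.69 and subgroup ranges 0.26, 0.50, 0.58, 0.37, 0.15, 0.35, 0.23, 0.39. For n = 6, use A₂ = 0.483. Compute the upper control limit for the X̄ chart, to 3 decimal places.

10.975

X̄̄ = (10.90 + 10.81 + 10.76 + 10.89 + 10.76 + 10.76 + 10.86 + 10.69) / 8 = 86.4300 / 8 = 10.8038
R̄ = (0.26 + 0.50 + 0.58 + 0.37 + 0.15 + 0.35 + 0.23 + 0.39) / 8 = 2.8300 / 8 = 0.3538
UCL = X̄̄ + A₂·R̄ = 10.8038 + 0.483 × 0.3538 = 10.9746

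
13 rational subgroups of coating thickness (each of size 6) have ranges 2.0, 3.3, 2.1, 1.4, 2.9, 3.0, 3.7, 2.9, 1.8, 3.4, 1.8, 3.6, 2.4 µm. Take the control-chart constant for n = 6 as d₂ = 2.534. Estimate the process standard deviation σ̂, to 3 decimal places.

1.041

R̄ = (2.0 + 3.3 + 2.1 + 1.4 + 2.9 + 3.0 + 3.7 + 2.9 + 1.8 + 3.4 + 1.8 + 3.6 + 2.4) / 13 = 2.6385
σ̂ = R̄ / d₂ = 2.6385 / 2.534 = 1.0412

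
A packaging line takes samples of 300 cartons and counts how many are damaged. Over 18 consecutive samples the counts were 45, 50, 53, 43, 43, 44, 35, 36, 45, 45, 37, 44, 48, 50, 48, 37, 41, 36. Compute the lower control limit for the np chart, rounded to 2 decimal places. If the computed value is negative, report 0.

p̄ = Σdᵢ / (k·n) = 780 / (18 × 300) = 0.14444
LCL = np̄ − 3·√(np̄(1−p̄)) = 43.3333 − 3 × 6.0888 = 25.0668

25.07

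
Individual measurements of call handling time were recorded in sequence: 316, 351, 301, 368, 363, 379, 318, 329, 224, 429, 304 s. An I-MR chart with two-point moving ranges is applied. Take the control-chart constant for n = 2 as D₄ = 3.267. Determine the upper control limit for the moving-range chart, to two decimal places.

222.16

Moving ranges: 35, 50, 67, 5, 16, 61, 11, 105, 205, 125; M̄R̄ = 680.0000 / 10 = 68.0000
UCL_MR = D₄·M̄R̄ = 3.267 × 68.0000 = 222.1560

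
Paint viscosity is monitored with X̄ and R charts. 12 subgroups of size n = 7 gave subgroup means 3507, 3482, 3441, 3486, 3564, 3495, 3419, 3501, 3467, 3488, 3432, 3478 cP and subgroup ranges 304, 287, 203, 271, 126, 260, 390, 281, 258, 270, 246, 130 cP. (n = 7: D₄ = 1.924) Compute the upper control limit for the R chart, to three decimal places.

485.169

R̄ = (304 + 287 + 203 + 271 + 126 + 260 + 390 + 281 + 258 + 270 + 246 + 130) / 12 = 3026.0000 / 12 = 252.1667
UCL_R = D₄·R̄ = 1.924 × 252.1667 = 485.1687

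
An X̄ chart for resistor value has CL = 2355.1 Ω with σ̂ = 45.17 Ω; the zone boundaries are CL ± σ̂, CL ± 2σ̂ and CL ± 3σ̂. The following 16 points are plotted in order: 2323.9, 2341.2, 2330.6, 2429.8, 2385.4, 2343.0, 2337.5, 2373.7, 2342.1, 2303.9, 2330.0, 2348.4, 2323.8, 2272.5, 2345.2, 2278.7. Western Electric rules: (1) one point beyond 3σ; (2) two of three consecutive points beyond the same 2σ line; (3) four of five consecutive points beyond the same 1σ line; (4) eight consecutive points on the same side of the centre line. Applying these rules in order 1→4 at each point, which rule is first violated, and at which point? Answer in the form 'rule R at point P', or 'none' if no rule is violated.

rule 4 at point 16

Zone of each point (C = within 1σ̂, B = 1σ̂–2σ̂, A = 2σ̂–3σ̂, * = beyond 3σ̂; sign = side of CL): 1:-C, 2:-C, 3:-C, 4:+B, 5:+C, 6:-C, 7:-C, 8:+C, 9:-C, 10:-B, 11:-C, 12:-C, 13:-C, 14:-B, 15:-C, 16:-B
Rule 4 (eight consecutive points on the same side of the centre line) is satisfied at point 16.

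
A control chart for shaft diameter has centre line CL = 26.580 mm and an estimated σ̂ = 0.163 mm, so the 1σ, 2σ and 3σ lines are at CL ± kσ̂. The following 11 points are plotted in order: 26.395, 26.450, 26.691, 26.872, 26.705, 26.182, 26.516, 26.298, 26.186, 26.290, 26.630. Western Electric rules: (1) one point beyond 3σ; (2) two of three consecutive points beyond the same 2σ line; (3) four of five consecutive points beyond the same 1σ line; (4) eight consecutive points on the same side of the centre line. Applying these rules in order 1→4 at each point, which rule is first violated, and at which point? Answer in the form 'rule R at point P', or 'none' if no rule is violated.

rule 3 at point 10

Zone of each point (C = within 1σ̂, B = 1σ̂–2σ̂, A = 2σ̂–3σ̂, * = beyond 3σ̂; sign = side of CL): 1:-B, 2:-C, 3:+C, 4:+B, 5:+C, 6:-A, 7:-C, 8:-B, 9:-A, 10:-B, 11:+C
Rule 3 (four of five consecutive points beyond the same 1σ limit) is satisfied at point 10.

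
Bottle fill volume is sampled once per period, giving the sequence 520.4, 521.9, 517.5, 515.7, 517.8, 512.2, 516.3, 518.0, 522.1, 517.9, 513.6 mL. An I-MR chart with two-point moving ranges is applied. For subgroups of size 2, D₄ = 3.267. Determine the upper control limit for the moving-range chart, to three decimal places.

11.042

Moving ranges: 1.5, 4.4, 1.8, 2.1, 5.6, 4.1, 1.7, 4.1, 4.2, 4.3; M̄R̄ = 33.8000 / 10 = 3.3800
UCL_MR = D₄·M̄R̄ = 3.267 × 3.3800 = 11.0425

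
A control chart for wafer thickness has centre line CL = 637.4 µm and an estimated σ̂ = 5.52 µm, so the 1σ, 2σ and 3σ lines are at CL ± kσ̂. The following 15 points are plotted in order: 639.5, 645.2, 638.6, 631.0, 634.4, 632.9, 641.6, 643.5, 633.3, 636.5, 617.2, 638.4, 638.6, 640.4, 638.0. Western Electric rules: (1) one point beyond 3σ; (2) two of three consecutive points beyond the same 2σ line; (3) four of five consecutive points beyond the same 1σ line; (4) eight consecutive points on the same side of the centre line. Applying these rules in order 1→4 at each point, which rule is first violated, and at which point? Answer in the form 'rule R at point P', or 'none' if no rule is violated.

Zone of each point (C = within 1σ̂, B = 1σ̂–2σ̂, A = 2σ̂–3σ̂, * = beyond 3σ̂; sign = side of CL): 1:+C, 2:+B, 3:+C, 4:-B, 5:-C, 6:-C, 7:+C, 8:+B, 9:-C, 10:-C, 11:-*, 12:+C, 13:+C, 14:+C, 15:+C
Rule 1 (one point beyond the 3σ limits) is satisfied at point 11.

rule 1 at point 11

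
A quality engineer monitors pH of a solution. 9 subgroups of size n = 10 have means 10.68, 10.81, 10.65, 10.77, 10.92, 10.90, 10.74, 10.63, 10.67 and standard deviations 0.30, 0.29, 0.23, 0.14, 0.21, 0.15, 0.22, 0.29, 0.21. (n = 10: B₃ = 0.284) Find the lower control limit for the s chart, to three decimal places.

s̄ = (0.30 + 0.29 + 0.23 + 0.14 + 0.21 + 0.15 + 0.22 + 0.29 + 0.21) / 9 = 0.2267
LCL_s = B₃·s̄ = 0.284 × 0.2267 = 0.0644

0.064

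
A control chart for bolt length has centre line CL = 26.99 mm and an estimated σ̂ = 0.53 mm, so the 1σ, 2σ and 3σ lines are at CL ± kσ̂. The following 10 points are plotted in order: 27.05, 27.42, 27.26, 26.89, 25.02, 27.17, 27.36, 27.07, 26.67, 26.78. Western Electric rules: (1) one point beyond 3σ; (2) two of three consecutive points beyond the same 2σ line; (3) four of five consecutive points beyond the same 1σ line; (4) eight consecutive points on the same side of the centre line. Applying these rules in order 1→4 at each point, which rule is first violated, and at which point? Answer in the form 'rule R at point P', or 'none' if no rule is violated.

Zone of each point (C = within 1σ̂, B = 1σ̂–2σ̂, A = 2σ̂–3σ̂, * = beyond 3σ̂; sign = side of CL): 1:+C, 2:+C, 3:+C, 4:-C, 5:-*, 6:+C, 7:+C, 8:+C, 9:-C, 10:-C
Rule 1 (one point beyond the 3σ limits) is satisfied at point 5.

rule 1 at point 5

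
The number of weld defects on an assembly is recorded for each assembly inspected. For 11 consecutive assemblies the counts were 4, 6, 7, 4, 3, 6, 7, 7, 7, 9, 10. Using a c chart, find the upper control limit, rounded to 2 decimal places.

c̄ = (4 + 6 + 7 + 4 + 3 + 6 + 7 + 7 + 7 + 9 + 10) / 11 = 70 / 11 = 6.3636
UCL = c̄ + 3√c̄ = 6.3636 + 3 × √6.3636 = 6.3636 + 3 × 2.5226 = 13.9315

13.93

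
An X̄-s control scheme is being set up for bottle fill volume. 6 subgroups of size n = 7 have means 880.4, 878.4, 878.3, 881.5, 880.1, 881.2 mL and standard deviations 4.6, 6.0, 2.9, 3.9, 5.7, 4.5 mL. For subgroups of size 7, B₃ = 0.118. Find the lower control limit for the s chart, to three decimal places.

s̄ = (4.6 + 6.0 + 2.9 + 3.9 + 5.7 + 4.5) / 6 = 4.6000
LCL_s = B₃·s̄ = 0.118 × 4.6000 = 0.5428

0.543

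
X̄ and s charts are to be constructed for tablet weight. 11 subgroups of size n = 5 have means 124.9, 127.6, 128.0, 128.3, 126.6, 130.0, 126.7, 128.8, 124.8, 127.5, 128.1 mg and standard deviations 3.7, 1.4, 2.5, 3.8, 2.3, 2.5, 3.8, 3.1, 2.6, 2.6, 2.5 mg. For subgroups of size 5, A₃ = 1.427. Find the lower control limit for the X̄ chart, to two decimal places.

X̄̄ = (124.9 + 127.6 + 128.0 + 128.3 + 126.6 + 130.0 + 126.7 + 128.8 + 124.8 + 127.5 + 128.1) / 11 = 127.3909
s̄ = (3.7 + 1.4 + 2.5 + 3.8 + 2.3 + 2.5 + 3.8 + 3.1 + 2.6 + 2.6 + 2.5) / 11 = 2.8000
LCL = X̄̄ − A₃·s̄ = 127.3909 − 1.427 × 2.8000 = 123.3953

123.40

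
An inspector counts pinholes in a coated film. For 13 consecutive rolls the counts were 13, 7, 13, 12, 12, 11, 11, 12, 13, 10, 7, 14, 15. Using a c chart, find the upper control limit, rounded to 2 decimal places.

21.73

c̄ = (13 + 7 + 13 + 12 + 12 + 11 + 11 + 12 + 13 + 10 + 7 + 14 + 15) / 13 = 150 / 13 = 11.5385
UCL = c̄ + 3√c̄ = 11.5385 + 3 × √11.5385 = 11.5385 + 3 × 3.3968 = 21.7290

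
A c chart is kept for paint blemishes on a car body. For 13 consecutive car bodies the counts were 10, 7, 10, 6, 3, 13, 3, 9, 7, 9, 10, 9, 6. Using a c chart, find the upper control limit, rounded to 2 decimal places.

c̄ = (10 + 7 + 10 + 6 + 3 + 13 + 3 + 9 + 7 + 9 + 10 + 9 + 6) / 13 = 102 / 13 = 7.8462
UCL = c̄ + 3√c̄ = 7.8462 + 3 × √7.8462 = 7.8462 + 3 × 2.8011 = 16.2494

16.25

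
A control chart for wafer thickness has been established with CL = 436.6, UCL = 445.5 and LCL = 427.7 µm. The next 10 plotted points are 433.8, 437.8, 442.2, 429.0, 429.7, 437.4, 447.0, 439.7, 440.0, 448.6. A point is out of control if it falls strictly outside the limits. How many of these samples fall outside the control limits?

2

Compare each point to [427.7, 445.5]: sample 7 = 447.0 > UCL; sample 10 = 448.6 > UCL.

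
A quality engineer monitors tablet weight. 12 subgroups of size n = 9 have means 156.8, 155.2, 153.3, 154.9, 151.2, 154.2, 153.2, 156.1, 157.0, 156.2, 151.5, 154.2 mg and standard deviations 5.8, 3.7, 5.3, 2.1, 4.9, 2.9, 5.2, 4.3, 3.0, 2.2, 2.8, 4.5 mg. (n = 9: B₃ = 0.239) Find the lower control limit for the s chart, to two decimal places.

0.93

s̄ = (5.8 + 3.7 + 5.3 + 2.1 + 4.9 + 2.9 + 5.2 + 4.3 + 3.0 + 2.2 + 2.8 + 4.5) / 12 = 3.8917
LCL_s = B₃·s̄ = 0.239 × 3.8917 = 0.9301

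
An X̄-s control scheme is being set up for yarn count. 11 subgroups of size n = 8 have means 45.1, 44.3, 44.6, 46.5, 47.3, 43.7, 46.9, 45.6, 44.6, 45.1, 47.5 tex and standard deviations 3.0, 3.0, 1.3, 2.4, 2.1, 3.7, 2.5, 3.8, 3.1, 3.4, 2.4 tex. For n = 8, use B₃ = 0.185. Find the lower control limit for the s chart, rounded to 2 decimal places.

0.52

s̄ = (3.0 + 3.0 + 1.3 + 2.4 + 2.1 + 3.7 + 2.5 + 3.8 + 3.1 + 3.4 + 2.4) / 11 = 2.7909
LCL_s = B₃·s̄ = 0.185 × 2.7909 = 0.5163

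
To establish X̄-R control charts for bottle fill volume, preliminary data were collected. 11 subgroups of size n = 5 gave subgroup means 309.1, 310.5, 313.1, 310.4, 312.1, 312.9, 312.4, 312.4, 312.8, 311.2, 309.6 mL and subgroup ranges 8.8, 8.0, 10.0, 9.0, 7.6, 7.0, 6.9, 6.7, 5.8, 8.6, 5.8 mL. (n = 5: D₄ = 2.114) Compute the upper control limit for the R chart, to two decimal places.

16.18

R̄ = (8.8 + 8.0 + 10.0 + 9.0 + 7.6 + 7.0 + 6.9 + 6.7 + 5.8 + 8.6 + 5.8) / 11 = 84.2000 / 11 = 7.6545
UCL_R = D₄·R̄ = 2.114 × 7.6545 = 16.1817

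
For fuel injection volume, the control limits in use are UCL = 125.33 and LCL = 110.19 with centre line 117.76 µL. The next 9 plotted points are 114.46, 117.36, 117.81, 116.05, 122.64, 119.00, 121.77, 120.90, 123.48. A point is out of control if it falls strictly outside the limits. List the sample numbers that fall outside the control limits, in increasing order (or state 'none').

none

All 9 points lie within [110.19, 125.33].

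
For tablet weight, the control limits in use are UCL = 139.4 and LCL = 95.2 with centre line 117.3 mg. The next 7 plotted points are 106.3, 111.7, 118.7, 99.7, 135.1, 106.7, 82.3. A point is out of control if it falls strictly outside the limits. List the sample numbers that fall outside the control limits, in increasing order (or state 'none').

Compare each point to [95.2, 139.4]: sample 7 = 82.3 < LCL.

7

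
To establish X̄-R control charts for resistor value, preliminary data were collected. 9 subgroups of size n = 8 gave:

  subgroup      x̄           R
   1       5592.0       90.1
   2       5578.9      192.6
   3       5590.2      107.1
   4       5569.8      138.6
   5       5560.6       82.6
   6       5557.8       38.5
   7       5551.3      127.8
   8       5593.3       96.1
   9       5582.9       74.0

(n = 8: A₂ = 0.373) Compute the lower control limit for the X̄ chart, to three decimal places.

5535.936

X̄̄ = (5592.0 + 5578.9 + 5590.2 + 5569.8 + 5560.6 + 5557.8 + 5551.3 + 5593.3 + 5582.9) / 9 = 50176.8000 / 9 = 5575.2000
R̄ = (90.1 + 192.6 + 107.1 + 138.6 + 82.6 + 38.5 + 127.8 + 96.1 + 74.0) / 9 = 947.4000 / 9 = 105.2667
LCL = X̄̄ − A₂·R̄ = 5575.2000 − 0.373 × 105.2667 = 5535.9355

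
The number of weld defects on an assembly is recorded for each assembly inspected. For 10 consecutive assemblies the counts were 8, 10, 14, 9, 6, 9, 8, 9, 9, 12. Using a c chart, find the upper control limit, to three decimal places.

c̄ = (8 + 10 + 14 + 9 + 6 + 9 + 8 + 9 + 9 + 12) / 10 = 94 / 10 = 9.4000
UCL = c̄ + 3√c̄ = 9.4000 + 3 × √9.4000 = 9.4000 + 3 × 3.0659 = 18.5978

18.598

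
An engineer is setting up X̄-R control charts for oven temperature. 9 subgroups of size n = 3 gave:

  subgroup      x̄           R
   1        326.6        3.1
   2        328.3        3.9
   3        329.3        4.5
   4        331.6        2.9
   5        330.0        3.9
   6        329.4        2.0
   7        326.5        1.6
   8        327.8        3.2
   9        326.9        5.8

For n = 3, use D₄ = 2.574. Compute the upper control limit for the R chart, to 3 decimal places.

8.837

R̄ = (3.1 + 3.9 + 4.5 + 2.9 + 3.9 + 2.0 + 1.6 + 3.2 + 5.8) / 9 = 30.9000 / 9 = 3.4333
UCL_R = D₄·R̄ = 2.574 × 3.4333 = 8.8374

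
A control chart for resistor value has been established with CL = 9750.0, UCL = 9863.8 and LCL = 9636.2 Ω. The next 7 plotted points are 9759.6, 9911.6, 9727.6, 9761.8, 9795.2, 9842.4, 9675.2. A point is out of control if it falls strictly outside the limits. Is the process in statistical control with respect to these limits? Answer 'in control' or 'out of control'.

out of control

Compare each point to [9636.2, 9863.8]: sample 2 = 9911.6 > UCL.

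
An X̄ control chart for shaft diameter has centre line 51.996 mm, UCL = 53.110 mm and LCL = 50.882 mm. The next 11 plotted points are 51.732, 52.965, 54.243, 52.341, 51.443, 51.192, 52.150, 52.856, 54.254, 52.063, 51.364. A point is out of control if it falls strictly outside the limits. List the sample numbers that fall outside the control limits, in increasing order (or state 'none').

Compare each point to [50.882, 53.110]: sample 3 = 54.243 > UCL; sample 9 = 54.254 > UCL.

3, 9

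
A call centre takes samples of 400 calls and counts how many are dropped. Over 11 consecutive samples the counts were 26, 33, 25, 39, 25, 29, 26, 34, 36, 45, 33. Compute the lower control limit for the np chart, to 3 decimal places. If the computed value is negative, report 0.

p̄ = Σdᵢ / (k·n) = 351 / (11 × 400) = 0.07977
LCL = np̄ − 3·√(np̄(1−p̄)) = 31.9091 − 3 × 5.4188 = 15.6526

15.653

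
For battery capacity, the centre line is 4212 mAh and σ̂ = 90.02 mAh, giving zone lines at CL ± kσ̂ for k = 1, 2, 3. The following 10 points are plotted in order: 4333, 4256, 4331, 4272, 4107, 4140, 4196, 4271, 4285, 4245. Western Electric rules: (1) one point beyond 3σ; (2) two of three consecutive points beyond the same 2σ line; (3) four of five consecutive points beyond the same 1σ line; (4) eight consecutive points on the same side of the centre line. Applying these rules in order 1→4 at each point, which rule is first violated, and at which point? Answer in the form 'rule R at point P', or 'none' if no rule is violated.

Zone of each point (C = within 1σ̂, B = 1σ̂–2σ̂, A = 2σ̂–3σ̂, * = beyond 3σ̂; sign = side of CL): 1:+B, 2:+C, 3:+B, 4:+C, 5:-B, 6:-C, 7:-C, 8:+C, 9:+C, 10:+C
No rule fires across all 10 points.

none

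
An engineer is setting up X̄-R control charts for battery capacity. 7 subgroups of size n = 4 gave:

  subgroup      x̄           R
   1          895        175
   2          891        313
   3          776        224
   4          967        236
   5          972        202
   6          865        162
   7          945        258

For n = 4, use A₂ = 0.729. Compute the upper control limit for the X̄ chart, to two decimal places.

1065.08

X̄̄ = (895 + 891 + 776 + 967 + 972 + 865 + 945) / 7 = 6311.0000 / 7 = 901.5714
R̄ = (175 + 313 + 224 + 236 + 202 + 162 + 258) / 7 = 1570.0000 / 7 = 224.2857
UCL = X̄̄ + A₂·R̄ = 901.5714 + 0.729 × 224.2857 = 1065.0757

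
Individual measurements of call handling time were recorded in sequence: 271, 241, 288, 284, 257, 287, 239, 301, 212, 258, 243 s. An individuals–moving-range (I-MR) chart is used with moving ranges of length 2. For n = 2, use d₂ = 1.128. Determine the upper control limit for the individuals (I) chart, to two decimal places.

X̄ = (271 + 241 + 288 + 284 + 257 + 287 + 239 + 301 + 212 + 258 + 243) / 11 = 261.9091
Moving ranges: 30, 47, 4, 27, 30, 48, 62, 89, 46, 15; M̄R̄ = 398.0000 / 10 = 39.8000
UCL = X̄ + 3·M̄R̄/d₂ = 261.9091 + 3 × 39.8000 / 1.128 = 367.7602

367.76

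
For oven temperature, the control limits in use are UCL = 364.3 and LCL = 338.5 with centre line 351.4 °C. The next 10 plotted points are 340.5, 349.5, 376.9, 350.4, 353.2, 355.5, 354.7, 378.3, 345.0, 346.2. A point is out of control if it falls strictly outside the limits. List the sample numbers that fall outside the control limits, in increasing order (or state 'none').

3, 8

Compare each point to [338.5, 364.3]: sample 3 = 376.9 > UCL; sample 8 = 378.3 > UCL.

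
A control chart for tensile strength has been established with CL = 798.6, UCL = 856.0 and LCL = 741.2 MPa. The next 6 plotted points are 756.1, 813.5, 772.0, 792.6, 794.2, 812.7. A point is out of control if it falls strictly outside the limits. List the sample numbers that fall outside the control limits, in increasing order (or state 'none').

All 6 points lie within [741.2, 856.0].

none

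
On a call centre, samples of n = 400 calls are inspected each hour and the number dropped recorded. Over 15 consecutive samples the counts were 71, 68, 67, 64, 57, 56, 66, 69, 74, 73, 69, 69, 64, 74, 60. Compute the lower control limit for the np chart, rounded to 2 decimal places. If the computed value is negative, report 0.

44.36

p̄ = Σdᵢ / (k·n) = 1001 / (15 × 400) = 0.16683
LCL = np̄ − 3·√(np̄(1−p̄)) = 66.7333 − 3 × 7.4565 = 44.3637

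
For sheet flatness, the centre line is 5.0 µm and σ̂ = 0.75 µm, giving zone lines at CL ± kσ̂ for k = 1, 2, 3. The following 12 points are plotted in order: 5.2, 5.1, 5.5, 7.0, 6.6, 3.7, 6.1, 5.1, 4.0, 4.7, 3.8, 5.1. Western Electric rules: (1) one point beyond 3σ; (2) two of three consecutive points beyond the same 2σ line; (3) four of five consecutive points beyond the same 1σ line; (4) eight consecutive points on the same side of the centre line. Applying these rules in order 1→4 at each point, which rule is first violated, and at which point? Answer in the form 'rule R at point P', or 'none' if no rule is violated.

rule 2 at point 5

Zone of each point (C = within 1σ̂, B = 1σ̂–2σ̂, A = 2σ̂–3σ̂, * = beyond 3σ̂; sign = side of CL): 1:+C, 2:+C, 3:+C, 4:+A, 5:+A, 6:-B, 7:+B, 8:+C, 9:-B, 10:-C, 11:-B, 12:+C
Rule 2 (two of three consecutive points beyond the same 2σ limit) is satisfied at point 5.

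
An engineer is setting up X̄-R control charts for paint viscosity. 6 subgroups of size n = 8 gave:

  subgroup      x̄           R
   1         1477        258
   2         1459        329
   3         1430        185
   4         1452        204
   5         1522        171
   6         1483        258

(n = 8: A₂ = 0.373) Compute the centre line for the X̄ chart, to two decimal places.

X̄̄ = (1477 + 1459 + 1430 + 1452 + 1522 + 1483) / 6 = 8823.0000 / 6 = 1470.5000
CL = X̄̄ = 1470.5000

1470.50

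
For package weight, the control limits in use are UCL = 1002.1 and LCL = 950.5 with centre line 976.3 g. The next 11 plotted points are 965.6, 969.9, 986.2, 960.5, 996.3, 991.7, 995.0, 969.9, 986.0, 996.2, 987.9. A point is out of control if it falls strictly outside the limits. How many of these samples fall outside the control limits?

All 11 points lie within [950.5, 1002.1].

0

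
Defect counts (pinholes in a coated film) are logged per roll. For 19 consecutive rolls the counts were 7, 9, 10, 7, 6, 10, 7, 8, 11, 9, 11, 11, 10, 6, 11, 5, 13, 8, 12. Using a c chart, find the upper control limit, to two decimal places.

18.00

c̄ = (7 + 9 + 10 + 7 + 6 + 10 + 7 + 8 + 11 + 9 + 11 + 11 + 10 + 6 + 11 + 5 + 13 + 8 + 12) / 19 = 171 / 19 = 9.0000
UCL = c̄ + 3√c̄ = 9.0000 + 3 × √9.0000 = 9.0000 + 3 × 3.0000 = 18.0000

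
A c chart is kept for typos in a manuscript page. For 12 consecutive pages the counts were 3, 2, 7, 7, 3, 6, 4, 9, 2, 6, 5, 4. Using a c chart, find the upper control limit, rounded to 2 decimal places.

c̄ = (3 + 2 + 7 + 7 + 3 + 6 + 4 + 9 + 2 + 6 + 5 + 4) / 12 = 58 / 12 = 4.8333
UCL = c̄ + 3√c̄ = 4.8333 + 3 × √4.8333 = 4.8333 + 3 × 2.1985 = 11.4288

11.43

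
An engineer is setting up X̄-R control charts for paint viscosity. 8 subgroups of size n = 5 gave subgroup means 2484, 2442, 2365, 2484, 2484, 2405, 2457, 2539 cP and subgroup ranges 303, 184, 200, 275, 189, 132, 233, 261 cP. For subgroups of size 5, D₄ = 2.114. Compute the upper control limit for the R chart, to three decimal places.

R̄ = (303 + 184 + 200 + 275 + 189 + 132 + 233 + 261) / 8 = 1777.0000 / 8 = 222.1250
UCL_R = D₄·R̄ = 2.114 × 222.1250 = 469.5722

469.572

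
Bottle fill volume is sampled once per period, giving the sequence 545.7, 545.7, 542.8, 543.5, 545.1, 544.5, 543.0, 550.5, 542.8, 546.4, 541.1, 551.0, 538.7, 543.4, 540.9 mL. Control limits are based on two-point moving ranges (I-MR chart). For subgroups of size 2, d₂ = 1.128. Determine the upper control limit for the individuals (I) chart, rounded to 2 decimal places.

555.89

X̄ = (545.7 + 545.7 + 542.8 + 543.5 + 545.1 + 544.5 + 543.0 + 550.5 + 542.8 + 546.4 + 541.1 + 551.0 + 538.7 + 543.4 + 540.9) / 15 = 544.3400
Moving ranges: 0.0, 2.9, 0.7, 1.6, 0.6, 1.5, 7.5, 7.7, 3.6, 5.3, 9.9, 12.3, 4.7, 2.5; M̄R̄ = 60.8000 / 14 = 4.3429
UCL = X̄ + 3·M̄R̄/d₂ = 544.3400 + 3 × 4.3429 / 1.128 = 555.8902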